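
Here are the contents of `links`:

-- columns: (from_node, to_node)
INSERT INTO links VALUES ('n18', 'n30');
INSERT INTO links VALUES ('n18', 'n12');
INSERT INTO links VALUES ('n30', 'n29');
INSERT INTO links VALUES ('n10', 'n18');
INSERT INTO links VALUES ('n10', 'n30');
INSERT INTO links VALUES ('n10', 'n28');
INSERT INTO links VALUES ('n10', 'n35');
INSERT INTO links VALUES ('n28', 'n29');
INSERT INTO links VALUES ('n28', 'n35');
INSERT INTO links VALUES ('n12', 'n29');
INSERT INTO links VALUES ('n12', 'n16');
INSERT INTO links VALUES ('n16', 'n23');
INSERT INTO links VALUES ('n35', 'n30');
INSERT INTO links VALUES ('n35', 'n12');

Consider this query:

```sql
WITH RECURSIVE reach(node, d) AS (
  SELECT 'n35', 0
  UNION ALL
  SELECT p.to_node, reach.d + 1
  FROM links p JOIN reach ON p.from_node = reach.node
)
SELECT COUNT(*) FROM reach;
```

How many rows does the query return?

7

Base: (n35, d=0).
Iteration 1: edges from {n35} -> (n12, d=1), (n30, d=1).
Iteration 2: edges from {n12,n30} -> (n16, d=2), (n29, d=2) x2. [UNION ALL keeps all 3 new rows, including repeats]
Iteration 3: edges from {n16,n29} -> (n23, d=3).
Iteration 4: no outgoing edges from {n23}; recursion stops.
Total rows emitted: 7.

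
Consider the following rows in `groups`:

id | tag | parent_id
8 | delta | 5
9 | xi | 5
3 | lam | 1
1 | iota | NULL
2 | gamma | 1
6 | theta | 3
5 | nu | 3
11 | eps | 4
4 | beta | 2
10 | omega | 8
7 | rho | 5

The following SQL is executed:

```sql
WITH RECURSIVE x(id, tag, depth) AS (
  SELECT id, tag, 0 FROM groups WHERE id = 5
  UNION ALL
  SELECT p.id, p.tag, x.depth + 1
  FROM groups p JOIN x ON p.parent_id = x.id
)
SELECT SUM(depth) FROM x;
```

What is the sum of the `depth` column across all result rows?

5

Base: id=5 (nu) at depth 0.
Iteration 1: rows with parent_id in {5} -> rho (id 7, depth 1), delta (id 8, depth 1), xi (id 9, depth 1).
Iteration 2: rows with parent_id in {7,8,9} -> omega (id 10, depth 2).
Iteration 3: no rows with parent_id in {10}; recursion stops.
SUM(depth) = 0 + 1 + 1 + 1 + 2 = 5.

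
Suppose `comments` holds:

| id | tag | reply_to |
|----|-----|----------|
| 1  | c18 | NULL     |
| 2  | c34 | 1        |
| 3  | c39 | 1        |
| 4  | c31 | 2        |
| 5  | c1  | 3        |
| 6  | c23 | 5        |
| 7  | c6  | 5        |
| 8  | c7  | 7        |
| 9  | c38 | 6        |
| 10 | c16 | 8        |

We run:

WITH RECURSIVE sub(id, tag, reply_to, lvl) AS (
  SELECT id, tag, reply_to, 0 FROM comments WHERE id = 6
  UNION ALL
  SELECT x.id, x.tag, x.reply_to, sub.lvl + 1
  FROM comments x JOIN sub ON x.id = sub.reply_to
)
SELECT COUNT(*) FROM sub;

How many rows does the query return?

4

Base: id=6 (c23), reply_to=5, lvl 0.
Iteration 1: join on id=5 -> c1 (id 5, reply_to=3, lvl 1).
Iteration 2: join on id=3 -> c39 (id 3, reply_to=1, lvl 2).
Iteration 3: join on id=1 -> c18 (id 1, reply_to=NULL, lvl 3).
Iteration 4: reply_to is NULL; no match; recursion stops.
Total rows emitted: 4.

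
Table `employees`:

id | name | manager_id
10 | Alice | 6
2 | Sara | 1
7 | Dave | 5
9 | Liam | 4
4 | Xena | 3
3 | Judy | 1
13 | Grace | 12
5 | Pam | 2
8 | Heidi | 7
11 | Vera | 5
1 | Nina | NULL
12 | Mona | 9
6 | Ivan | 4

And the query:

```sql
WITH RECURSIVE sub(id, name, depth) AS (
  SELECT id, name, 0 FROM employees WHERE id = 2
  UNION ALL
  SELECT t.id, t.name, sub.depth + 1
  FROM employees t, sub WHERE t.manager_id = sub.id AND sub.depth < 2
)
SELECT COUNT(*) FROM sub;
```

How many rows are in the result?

Base: id=2 (Sara) at depth 0.
Iteration 1: rows with manager_id in {2} -> Pam (id 5, depth 1).
Iteration 2: rows with manager_id in {5} -> Dave (id 7, depth 2), Vera (id 11, depth 2).
Iteration 3: depth < 2 fails for all current rows; recursion stops.
Total rows emitted: 4.

4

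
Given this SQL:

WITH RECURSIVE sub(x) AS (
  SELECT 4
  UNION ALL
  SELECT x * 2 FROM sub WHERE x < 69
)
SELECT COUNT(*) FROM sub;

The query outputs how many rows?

6

Base: x=4.
Iteration 1: 4 < 69 holds -> x = 4 * 2 = 8.
Iteration 2: 8 < 69 holds -> x = 8 * 2 = 16.
Iteration 3: 16 < 69 holds -> x = 16 * 2 = 32.
Iteration 4: 32 < 69 holds -> x = 32 * 2 = 64.
Iteration 5: 64 < 69 holds -> x = 64 * 2 = 128.
Iteration 6: 128 < 69 fails; recursion stops.
Total rows emitted: 6.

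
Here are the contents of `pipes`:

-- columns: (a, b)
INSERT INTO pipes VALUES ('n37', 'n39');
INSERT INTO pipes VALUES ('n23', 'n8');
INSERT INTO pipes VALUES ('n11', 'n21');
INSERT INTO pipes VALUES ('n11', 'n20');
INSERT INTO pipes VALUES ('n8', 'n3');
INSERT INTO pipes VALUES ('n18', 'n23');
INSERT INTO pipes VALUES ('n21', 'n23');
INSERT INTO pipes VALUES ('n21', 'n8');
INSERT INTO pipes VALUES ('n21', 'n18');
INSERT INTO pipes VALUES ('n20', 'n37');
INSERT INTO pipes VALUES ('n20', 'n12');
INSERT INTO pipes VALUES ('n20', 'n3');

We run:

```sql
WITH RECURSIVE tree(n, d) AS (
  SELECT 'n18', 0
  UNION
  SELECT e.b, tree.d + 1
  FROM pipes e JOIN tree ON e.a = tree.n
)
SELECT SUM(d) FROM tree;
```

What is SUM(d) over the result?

Base: (n18, d=0).
Iteration 1: edges from {n18} -> (n23, d=1).
Iteration 2: edges from {n23} -> (n8, d=2).
Iteration 3: edges from {n8} -> (n3, d=3).
Iteration 4: no outgoing edges from {n3}; recursion stops.
SUM(d) = 0 + 1 + 2 + 3 = 6.

6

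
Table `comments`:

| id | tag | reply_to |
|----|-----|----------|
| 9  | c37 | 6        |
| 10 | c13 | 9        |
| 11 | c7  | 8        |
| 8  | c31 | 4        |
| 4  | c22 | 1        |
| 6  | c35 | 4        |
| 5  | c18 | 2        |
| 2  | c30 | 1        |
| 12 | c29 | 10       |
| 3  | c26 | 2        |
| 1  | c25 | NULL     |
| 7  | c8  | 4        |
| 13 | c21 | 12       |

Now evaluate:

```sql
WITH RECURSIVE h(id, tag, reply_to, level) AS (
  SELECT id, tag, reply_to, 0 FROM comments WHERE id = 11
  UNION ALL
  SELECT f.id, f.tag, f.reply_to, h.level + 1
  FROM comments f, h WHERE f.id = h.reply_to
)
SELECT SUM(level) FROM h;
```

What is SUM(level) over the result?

6

Base: id=11 (c7), reply_to=8, level 0.
Iteration 1: join on id=8 -> c31 (id 8, reply_to=4, level 1).
Iteration 2: join on id=4 -> c22 (id 4, reply_to=1, level 2).
Iteration 3: join on id=1 -> c25 (id 1, reply_to=NULL, level 3).
Iteration 4: reply_to is NULL; no match; recursion stops.
SUM(level) = 0 + 1 + 2 + 3 = 6.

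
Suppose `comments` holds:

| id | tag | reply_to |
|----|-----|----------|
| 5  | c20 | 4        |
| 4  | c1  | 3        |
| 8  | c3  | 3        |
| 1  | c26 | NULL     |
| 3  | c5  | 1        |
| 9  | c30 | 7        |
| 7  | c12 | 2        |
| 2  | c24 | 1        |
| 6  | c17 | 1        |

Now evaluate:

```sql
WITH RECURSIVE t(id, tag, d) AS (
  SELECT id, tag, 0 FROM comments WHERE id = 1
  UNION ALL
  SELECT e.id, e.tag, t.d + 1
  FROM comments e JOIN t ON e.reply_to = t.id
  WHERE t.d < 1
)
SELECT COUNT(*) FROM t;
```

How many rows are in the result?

Base: id=1 (c26) at d 0.
Iteration 1: rows with reply_to in {1} -> c24 (id 2, d 1), c5 (id 3, d 1), c17 (id 6, d 1).
Iteration 2: d < 1 fails for all current rows; recursion stops.
Total rows emitted: 4.

4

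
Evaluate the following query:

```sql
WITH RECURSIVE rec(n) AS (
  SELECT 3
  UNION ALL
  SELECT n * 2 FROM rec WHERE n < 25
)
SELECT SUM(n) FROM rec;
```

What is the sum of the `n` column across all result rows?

Base: n=3.
Iteration 1: 3 < 25 holds -> n = 3 * 2 = 6.
Iteration 2: 6 < 25 holds -> n = 6 * 2 = 12.
Iteration 3: 12 < 25 holds -> n = 12 * 2 = 24.
Iteration 4: 24 < 25 holds -> n = 24 * 2 = 48.
Iteration 5: 48 < 25 fails; recursion stops.
SUM(n) = 3 + 6 + 12 + 24 + 48 = 93.

93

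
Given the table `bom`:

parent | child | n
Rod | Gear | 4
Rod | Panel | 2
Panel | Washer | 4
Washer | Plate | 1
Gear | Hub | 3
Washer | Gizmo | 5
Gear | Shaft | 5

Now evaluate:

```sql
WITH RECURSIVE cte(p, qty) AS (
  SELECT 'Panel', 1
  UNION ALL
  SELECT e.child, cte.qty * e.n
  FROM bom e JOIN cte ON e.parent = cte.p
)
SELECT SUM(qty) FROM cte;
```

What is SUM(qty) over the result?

Base: (Panel, qty=1).
Iteration 1: components of {Panel} -> Washer = 1*4 = 4.
Iteration 2: components of {Washer} -> Gizmo = 4*5 = 20, Plate = 4*1 = 4.
Iteration 3: no further components; recursion stops.
SUM(qty) = 1 + 4 + 4 + 20 = 29.

29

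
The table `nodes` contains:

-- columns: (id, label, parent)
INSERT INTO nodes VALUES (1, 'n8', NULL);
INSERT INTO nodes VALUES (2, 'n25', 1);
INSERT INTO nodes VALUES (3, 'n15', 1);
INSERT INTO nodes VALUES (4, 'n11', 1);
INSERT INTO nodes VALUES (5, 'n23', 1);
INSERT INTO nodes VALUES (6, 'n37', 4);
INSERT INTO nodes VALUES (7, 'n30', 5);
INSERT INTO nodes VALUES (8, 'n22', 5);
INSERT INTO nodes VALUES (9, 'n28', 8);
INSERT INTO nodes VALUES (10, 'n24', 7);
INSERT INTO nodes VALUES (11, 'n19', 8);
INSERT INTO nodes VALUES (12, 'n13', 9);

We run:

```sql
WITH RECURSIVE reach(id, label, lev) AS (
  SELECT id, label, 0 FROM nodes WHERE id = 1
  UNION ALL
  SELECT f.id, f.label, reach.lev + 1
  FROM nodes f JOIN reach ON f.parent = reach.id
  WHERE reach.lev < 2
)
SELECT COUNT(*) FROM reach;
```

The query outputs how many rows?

Base: id=1 (n8) at lev 0.
Iteration 1: rows with parent in {1} -> n25 (id 2, lev 1), n15 (id 3, lev 1), n11 (id 4, lev 1), n23 (id 5, lev 1).
Iteration 2: rows with parent in {2,3,4,5} -> n37 (id 6, lev 2), n30 (id 7, lev 2), n22 (id 8, lev 2).
Iteration 3: lev < 2 fails for all current rows; recursion stops.
Total rows emitted: 8.

8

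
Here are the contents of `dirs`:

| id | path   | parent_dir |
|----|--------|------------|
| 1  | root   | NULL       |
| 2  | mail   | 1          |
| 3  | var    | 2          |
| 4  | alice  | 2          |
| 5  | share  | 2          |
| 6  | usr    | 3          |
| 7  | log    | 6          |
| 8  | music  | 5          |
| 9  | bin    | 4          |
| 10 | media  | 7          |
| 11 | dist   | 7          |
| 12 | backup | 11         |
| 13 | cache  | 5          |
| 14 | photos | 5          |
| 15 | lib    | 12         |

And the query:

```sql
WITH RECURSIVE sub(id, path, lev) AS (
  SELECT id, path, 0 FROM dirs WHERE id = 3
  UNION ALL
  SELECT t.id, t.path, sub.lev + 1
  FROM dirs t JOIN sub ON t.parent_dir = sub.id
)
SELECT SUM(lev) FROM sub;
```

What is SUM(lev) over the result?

Base: id=3 (var) at lev 0.
Iteration 1: rows with parent_dir in {3} -> usr (id 6, lev 1).
Iteration 2: rows with parent_dir in {6} -> log (id 7, lev 2).
Iteration 3: rows with parent_dir in {7} -> media (id 10, lev 3), dist (id 11, lev 3).
Iteration 4: rows with parent_dir in {10,11} -> backup (id 12, lev 4).
Iteration 5: rows with parent_dir in {12} -> lib (id 15, lev 5).
Iteration 6: no rows with parent_dir in {15}; recursion stops.
SUM(lev) = 0 + 1 + 2 + 3 + 3 + 4 + 5 = 18.

18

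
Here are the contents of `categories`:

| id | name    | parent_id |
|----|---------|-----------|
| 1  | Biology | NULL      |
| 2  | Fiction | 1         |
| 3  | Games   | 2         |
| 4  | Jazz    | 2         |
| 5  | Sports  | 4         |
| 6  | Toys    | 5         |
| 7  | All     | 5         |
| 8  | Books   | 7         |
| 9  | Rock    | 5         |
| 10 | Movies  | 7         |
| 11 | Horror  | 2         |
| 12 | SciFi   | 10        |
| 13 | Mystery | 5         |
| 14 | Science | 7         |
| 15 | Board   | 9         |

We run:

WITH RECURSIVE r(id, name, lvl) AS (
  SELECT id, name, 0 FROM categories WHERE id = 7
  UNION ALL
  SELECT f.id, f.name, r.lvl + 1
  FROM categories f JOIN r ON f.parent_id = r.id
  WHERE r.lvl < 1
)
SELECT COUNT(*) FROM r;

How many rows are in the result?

4

Base: id=7 (All) at lvl 0.
Iteration 1: rows with parent_id in {7} -> Books (id 8, lvl 1), Movies (id 10, lvl 1), Science (id 14, lvl 1).
Iteration 2: lvl < 1 fails for all current rows; recursion stops.
Total rows emitted: 4.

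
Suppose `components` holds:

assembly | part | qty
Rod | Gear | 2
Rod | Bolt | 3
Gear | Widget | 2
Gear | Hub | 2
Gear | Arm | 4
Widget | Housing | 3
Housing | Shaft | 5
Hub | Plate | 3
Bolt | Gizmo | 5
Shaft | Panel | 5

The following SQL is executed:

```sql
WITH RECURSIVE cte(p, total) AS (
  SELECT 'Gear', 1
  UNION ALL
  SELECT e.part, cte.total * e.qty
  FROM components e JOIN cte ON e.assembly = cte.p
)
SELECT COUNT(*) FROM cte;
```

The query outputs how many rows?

Base: (Gear, total=1).
Iteration 1: components of {Gear} -> Arm = 1*4 = 4, Hub = 1*2 = 2, Widget = 1*2 = 2.
Iteration 2: components of {Arm,Hub,Widget} -> Housing = 2*3 = 6, Plate = 2*3 = 6.
Iteration 3: components of {Housing,Plate} -> Shaft = 6*5 = 30.
Iteration 4: components of {Shaft} -> Panel = 30*5 = 150.
Iteration 5: no further components; recursion stops.
Total rows emitted: 8.

8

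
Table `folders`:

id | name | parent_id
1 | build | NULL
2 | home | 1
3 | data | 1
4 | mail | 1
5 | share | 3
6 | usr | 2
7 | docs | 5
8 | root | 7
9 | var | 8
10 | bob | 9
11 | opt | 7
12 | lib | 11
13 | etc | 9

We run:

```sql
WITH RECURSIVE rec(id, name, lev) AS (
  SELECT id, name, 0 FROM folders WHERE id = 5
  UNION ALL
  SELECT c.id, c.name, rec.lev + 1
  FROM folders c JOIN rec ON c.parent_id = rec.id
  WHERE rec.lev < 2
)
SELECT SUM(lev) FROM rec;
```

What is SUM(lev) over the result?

5

Base: id=5 (share) at lev 0.
Iteration 1: rows with parent_id in {5} -> docs (id 7, lev 1).
Iteration 2: rows with parent_id in {7} -> root (id 8, lev 2), opt (id 11, lev 2).
Iteration 3: lev < 2 fails for all current rows; recursion stops.
SUM(lev) = 0 + 1 + 2 + 2 = 5.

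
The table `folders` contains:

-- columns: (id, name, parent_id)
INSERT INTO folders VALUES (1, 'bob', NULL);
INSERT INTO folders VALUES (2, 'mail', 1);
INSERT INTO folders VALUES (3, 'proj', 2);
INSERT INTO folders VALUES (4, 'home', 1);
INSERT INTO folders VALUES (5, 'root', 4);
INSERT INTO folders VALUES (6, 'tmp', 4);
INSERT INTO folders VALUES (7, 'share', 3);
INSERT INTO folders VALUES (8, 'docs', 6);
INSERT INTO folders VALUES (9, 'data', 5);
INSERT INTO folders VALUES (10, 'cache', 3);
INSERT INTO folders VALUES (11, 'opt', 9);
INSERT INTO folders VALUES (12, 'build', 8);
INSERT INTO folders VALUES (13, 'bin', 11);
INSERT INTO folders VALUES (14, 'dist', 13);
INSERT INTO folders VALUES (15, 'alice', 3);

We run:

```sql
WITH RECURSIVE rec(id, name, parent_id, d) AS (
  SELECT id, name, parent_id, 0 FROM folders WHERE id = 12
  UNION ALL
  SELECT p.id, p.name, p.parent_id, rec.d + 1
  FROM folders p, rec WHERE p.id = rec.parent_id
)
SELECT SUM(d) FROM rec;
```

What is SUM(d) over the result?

Base: id=12 (build), parent_id=8, d 0.
Iteration 1: join on id=8 -> docs (id 8, parent_id=6, d 1).
Iteration 2: join on id=6 -> tmp (id 6, parent_id=4, d 2).
Iteration 3: join on id=4 -> home (id 4, parent_id=1, d 3).
Iteration 4: join on id=1 -> bob (id 1, parent_id=NULL, d 4).
Iteration 5: parent_id is NULL; no match; recursion stops.
SUM(d) = 0 + 1 + 2 + 3 + 4 = 10.

10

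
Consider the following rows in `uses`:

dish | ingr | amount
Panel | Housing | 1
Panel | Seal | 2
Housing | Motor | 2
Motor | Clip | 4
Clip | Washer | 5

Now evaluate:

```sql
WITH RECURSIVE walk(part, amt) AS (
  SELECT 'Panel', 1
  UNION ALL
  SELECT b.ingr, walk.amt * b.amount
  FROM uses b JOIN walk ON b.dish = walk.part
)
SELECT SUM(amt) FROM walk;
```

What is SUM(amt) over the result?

Base: (Panel, amt=1).
Iteration 1: components of {Panel} -> Housing = 1*1 = 1, Seal = 1*2 = 2.
Iteration 2: components of {Housing,Seal} -> Motor = 1*2 = 2.
Iteration 3: components of {Motor} -> Clip = 2*4 = 8.
Iteration 4: components of {Clip} -> Washer = 8*5 = 40.
Iteration 5: no further components; recursion stops.
SUM(amt) = 1 + 1 + 2 + 2 + 8 + 40 = 54.

54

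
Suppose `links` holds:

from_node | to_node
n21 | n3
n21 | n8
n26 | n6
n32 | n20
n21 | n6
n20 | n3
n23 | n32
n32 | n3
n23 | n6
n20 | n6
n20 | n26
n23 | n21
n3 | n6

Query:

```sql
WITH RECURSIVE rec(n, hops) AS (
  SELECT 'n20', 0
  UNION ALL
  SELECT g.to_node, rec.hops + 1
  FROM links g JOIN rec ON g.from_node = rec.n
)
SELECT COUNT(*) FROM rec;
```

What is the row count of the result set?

Base: (n20, hops=0).
Iteration 1: edges from {n20} -> (n26, hops=1), (n3, hops=1), (n6, hops=1).
Iteration 2: edges from {n26,n3,n6} -> (n6, hops=2) x2. [UNION ALL keeps all 2 new rows, including repeats]
Iteration 3: no outgoing edges from {n6}; recursion stops.
Total rows emitted: 6.

6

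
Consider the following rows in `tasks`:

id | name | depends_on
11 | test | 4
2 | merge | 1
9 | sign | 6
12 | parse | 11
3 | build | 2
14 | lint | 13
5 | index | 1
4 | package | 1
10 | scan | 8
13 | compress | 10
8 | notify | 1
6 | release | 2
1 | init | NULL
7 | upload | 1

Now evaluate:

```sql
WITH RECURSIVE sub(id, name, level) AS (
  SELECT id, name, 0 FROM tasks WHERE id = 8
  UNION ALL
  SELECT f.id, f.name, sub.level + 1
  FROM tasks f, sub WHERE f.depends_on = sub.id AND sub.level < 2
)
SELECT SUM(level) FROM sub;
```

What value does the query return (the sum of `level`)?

Base: id=8 (notify) at level 0.
Iteration 1: rows with depends_on in {8} -> scan (id 10, level 1).
Iteration 2: rows with depends_on in {10} -> compress (id 13, level 2).
Iteration 3: level < 2 fails for all current rows; recursion stops.
SUM(level) = 0 + 1 + 2 = 3.

3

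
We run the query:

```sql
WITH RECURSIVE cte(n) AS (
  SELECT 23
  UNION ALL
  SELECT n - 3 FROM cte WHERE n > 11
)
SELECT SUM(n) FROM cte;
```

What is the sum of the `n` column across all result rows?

85

Base: n=23.
Iteration 1: 23 > 11 holds -> n = 23 - 3 = 20.
Iteration 2: 20 > 11 holds -> n = 20 - 3 = 17.
Iteration 3: 17 > 11 holds -> n = 17 - 3 = 14.
Iteration 4: 14 > 11 holds -> n = 14 - 3 = 11.
Iteration 5: 11 > 11 fails; recursion stops.
SUM(n) = 23 + 20 + 17 + 14 + 11 = 85.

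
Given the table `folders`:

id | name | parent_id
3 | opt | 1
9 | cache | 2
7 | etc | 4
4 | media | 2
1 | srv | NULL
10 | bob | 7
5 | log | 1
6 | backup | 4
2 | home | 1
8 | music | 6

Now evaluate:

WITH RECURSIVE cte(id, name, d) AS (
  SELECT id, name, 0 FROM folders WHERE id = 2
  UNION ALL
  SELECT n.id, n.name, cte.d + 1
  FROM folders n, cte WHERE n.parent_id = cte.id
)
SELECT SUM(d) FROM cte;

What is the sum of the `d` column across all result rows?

Base: id=2 (home) at d 0.
Iteration 1: rows with parent_id in {2} -> media (id 4, d 1), cache (id 9, d 1).
Iteration 2: rows with parent_id in {4,9} -> backup (id 6, d 2), etc (id 7, d 2).
Iteration 3: rows with parent_id in {6,7} -> music (id 8, d 3), bob (id 10, d 3).
Iteration 4: no rows with parent_id in {8,10}; recursion stops.
SUM(d) = 0 + 1 + 1 + 2 + 2 + 3 + 3 = 12.

12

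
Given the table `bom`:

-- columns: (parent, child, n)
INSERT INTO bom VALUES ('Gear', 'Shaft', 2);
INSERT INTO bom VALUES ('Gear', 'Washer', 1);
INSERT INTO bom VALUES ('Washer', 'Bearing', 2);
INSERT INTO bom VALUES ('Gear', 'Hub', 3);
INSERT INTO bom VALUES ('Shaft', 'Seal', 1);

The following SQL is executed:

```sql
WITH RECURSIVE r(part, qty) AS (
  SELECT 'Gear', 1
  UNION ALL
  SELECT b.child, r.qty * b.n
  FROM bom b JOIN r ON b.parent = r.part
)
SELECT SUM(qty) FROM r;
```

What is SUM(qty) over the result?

Base: (Gear, qty=1).
Iteration 1: components of {Gear} -> Hub = 1*3 = 3, Shaft = 1*2 = 2, Washer = 1*1 = 1.
Iteration 2: components of {Hub,Shaft,Washer} -> Bearing = 1*2 = 2, Seal = 2*1 = 2.
Iteration 3: no further components; recursion stops.
SUM(qty) = 1 + 1 + 3 + 2 + 2 + 2 = 11.

11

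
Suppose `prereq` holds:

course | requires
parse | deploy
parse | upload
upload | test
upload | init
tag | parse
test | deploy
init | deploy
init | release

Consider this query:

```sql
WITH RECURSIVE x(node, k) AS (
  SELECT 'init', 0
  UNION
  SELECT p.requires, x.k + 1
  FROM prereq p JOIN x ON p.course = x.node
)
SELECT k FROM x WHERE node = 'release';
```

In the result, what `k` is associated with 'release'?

1

Base: (init, k=0).
Iteration 1: edges from {init} -> (deploy, k=1), (release, k=1).
Iteration 2: no outgoing edges from {deploy,release}; recursion stops.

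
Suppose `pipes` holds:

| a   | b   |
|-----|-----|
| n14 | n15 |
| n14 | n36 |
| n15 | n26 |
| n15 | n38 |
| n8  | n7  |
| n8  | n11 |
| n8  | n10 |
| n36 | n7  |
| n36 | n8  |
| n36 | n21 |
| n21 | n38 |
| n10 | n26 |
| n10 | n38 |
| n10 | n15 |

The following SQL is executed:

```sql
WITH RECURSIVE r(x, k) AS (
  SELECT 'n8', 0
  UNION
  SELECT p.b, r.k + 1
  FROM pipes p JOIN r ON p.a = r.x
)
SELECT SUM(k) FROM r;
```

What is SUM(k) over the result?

Base: (n8, k=0).
Iteration 1: edges from {n8} -> (n10, k=1), (n11, k=1), (n7, k=1).
Iteration 2: edges from {n10,n11,n7} -> (n15, k=2), (n26, k=2), (n38, k=2).
Iteration 3: edges from {n15,n26,n38} -> (n26, k=3), (n38, k=3).
Iteration 4: no outgoing edges from {n26,n38}; recursion stops.
SUM(k) = 0 + 1 + 1 + 1 + 2 + 2 + 2 + 3 + 3 = 15.

15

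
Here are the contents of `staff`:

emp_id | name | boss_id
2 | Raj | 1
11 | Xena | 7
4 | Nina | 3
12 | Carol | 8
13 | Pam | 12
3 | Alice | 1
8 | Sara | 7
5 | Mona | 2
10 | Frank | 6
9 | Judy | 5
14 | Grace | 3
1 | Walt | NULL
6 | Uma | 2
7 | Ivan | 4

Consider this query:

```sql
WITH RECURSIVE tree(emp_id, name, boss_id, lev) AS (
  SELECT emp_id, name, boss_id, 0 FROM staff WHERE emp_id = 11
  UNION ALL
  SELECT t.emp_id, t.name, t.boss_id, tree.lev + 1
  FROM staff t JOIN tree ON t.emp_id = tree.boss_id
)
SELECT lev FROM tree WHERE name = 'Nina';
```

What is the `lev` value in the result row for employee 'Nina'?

Base: emp_id=11 (Xena), boss_id=7, lev 0.
Iteration 1: join on emp_id=7 -> Ivan (id 7, boss_id=4, lev 1).
Iteration 2: join on emp_id=4 -> Nina (id 4, boss_id=3, lev 2).
Iteration 3: join on emp_id=3 -> Alice (id 3, boss_id=1, lev 3).
Iteration 4: join on emp_id=1 -> Walt (id 1, boss_id=NULL, lev 4).
Iteration 5: boss_id is NULL; no match; recursion stops.

2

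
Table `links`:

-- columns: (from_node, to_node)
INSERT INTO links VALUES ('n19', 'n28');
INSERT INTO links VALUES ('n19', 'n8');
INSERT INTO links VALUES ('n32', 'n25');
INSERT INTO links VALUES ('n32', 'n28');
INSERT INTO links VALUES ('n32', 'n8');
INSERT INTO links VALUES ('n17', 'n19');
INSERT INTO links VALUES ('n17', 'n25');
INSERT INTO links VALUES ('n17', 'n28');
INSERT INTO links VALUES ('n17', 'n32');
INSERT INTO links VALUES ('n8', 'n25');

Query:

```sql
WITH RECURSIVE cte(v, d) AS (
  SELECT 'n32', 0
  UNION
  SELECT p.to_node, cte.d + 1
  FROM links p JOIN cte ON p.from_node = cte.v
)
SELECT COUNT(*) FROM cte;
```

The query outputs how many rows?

Base: (n32, d=0).
Iteration 1: edges from {n32} -> (n25, d=1), (n28, d=1), (n8, d=1).
Iteration 2: edges from {n25,n28,n8} -> (n25, d=2).
Iteration 3: no outgoing edges from {n25}; recursion stops.
Total rows emitted: 5.

5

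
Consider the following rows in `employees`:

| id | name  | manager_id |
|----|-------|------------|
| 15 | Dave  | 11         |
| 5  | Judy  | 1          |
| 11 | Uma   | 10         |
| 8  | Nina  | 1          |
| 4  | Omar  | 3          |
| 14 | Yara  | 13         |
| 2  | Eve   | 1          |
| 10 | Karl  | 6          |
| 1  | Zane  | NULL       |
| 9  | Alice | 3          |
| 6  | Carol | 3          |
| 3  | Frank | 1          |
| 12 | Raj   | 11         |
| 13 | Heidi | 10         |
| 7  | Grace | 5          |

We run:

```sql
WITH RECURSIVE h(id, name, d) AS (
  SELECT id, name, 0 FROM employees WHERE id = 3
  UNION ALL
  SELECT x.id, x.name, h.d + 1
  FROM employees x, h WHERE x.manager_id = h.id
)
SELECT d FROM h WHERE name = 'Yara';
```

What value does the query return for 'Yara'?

Base: id=3 (Frank) at d 0.
Iteration 1: rows with manager_id in {3} -> Omar (id 4, d 1), Carol (id 6, d 1), Alice (id 9, d 1).
Iteration 2: rows with manager_id in {4,6,9} -> Karl (id 10, d 2).
Iteration 3: rows with manager_id in {10} -> Uma (id 11, d 3), Heidi (id 13, d 3).
Iteration 4: rows with manager_id in {11,13} -> Raj (id 12, d 4), Yara (id 14, d 4), Dave (id 15, d 4).
Iteration 5: no rows with manager_id in {12,14,15}; recursion stops.

4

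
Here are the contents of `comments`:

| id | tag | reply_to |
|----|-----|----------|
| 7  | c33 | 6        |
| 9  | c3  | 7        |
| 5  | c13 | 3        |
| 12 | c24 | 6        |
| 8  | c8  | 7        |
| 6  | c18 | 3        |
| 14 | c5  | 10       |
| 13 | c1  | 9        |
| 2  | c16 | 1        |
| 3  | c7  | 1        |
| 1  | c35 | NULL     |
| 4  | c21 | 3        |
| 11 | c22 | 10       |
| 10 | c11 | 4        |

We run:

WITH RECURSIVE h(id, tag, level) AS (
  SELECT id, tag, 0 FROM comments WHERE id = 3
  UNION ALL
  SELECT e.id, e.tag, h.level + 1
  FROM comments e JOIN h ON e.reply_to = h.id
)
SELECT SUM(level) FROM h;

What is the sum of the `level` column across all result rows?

25

Base: id=3 (c7) at level 0.
Iteration 1: rows with reply_to in {3} -> c21 (id 4, level 1), c13 (id 5, level 1), c18 (id 6, level 1).
Iteration 2: rows with reply_to in {4,5,6} -> c33 (id 7, level 2), c11 (id 10, level 2), c24 (id 12, level 2).
Iteration 3: rows with reply_to in {7,10,12} -> c8 (id 8, level 3), c3 (id 9, level 3), c22 (id 11, level 3), c5 (id 14, level 3).
Iteration 4: rows with reply_to in {8,9,11,14} -> c1 (id 13, level 4).
Iteration 5: no rows with reply_to in {13}; recursion stops.
SUM(level) = 0 + 1 + 1 + 1 + 2 + 2 + 2 + 3 + 3 + 3 + 3 + 4 = 25.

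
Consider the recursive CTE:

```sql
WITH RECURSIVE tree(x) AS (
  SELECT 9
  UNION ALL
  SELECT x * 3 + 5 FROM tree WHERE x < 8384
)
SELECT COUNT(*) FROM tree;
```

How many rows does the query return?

8

Base: x=9.
Iteration 1: 9 < 8384 holds -> x = 9 * 3 + 5 = 32.
Iteration 2: 32 < 8384 holds -> x = 32 * 3 + 5 = 101.
Iteration 3: 101 < 8384 holds -> x = 101 * 3 + 5 = 308.
Iteration 4: 308 < 8384 holds -> x = 308 * 3 + 5 = 929.
Iteration 5: 929 < 8384 holds -> x = 929 * 3 + 5 = 2792.
Iteration 6: 2792 < 8384 holds -> x = 2792 * 3 + 5 = 8381.
Iteration 7: 8381 < 8384 holds -> x = 8381 * 3 + 5 = 25148.
Iteration 8: 25148 < 8384 fails; recursion stops.
Total rows emitted: 8.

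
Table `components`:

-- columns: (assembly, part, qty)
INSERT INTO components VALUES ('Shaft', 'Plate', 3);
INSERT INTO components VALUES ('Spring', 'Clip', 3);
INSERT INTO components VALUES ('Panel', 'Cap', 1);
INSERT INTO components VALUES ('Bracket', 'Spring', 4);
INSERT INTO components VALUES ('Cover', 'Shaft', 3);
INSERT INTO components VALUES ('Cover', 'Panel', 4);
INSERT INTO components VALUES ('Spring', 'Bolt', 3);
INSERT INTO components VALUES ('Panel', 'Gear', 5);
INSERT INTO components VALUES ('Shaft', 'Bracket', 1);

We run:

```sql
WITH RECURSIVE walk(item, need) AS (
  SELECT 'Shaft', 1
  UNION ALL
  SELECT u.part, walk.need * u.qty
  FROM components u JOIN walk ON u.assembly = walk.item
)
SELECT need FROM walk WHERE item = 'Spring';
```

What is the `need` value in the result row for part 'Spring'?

4

Base: (Shaft, need=1).
Iteration 1: components of {Shaft} -> Bracket = 1*1 = 1, Plate = 1*3 = 3.
Iteration 2: components of {Bracket,Plate} -> Spring = 1*4 = 4.
Iteration 3: components of {Spring} -> Bolt = 4*3 = 12, Clip = 4*3 = 12.
Iteration 4: no further components; recursion stops.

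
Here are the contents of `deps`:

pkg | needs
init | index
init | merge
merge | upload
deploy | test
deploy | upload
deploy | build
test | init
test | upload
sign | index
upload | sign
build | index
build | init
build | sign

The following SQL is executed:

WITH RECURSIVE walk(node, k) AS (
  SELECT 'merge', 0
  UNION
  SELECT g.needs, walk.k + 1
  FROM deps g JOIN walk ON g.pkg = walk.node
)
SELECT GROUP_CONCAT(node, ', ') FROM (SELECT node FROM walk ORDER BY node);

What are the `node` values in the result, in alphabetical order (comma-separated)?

index, merge, sign, upload

Base: (merge, k=0).
Iteration 1: edges from {merge} -> (upload, k=1).
Iteration 2: edges from {upload} -> (sign, k=2).
Iteration 3: edges from {sign} -> (index, k=3).
Iteration 4: no outgoing edges from {index}; recursion stops.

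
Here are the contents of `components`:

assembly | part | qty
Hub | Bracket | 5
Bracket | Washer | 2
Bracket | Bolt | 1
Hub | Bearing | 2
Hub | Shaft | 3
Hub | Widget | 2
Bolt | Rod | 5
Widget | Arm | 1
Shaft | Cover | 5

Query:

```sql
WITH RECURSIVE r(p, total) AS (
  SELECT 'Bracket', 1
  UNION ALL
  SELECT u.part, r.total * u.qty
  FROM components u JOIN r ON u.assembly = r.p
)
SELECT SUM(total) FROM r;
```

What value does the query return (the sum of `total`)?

9

Base: (Bracket, total=1).
Iteration 1: components of {Bracket} -> Bolt = 1*1 = 1, Washer = 1*2 = 2.
Iteration 2: components of {Bolt,Washer} -> Rod = 1*5 = 5.
Iteration 3: no further components; recursion stops.
SUM(total) = 1 + 2 + 1 + 5 = 9.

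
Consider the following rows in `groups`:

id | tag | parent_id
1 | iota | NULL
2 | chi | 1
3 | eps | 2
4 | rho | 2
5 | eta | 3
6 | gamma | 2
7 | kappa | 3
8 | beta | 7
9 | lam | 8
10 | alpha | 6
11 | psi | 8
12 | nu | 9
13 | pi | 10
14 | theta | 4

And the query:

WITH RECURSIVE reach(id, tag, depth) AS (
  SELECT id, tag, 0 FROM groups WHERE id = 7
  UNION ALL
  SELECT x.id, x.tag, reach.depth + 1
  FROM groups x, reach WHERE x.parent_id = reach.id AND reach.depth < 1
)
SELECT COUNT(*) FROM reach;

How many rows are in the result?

Base: id=7 (kappa) at depth 0.
Iteration 1: rows with parent_id in {7} -> beta (id 8, depth 1).
Iteration 2: depth < 1 fails for all current rows; recursion stops.
Total rows emitted: 2.

2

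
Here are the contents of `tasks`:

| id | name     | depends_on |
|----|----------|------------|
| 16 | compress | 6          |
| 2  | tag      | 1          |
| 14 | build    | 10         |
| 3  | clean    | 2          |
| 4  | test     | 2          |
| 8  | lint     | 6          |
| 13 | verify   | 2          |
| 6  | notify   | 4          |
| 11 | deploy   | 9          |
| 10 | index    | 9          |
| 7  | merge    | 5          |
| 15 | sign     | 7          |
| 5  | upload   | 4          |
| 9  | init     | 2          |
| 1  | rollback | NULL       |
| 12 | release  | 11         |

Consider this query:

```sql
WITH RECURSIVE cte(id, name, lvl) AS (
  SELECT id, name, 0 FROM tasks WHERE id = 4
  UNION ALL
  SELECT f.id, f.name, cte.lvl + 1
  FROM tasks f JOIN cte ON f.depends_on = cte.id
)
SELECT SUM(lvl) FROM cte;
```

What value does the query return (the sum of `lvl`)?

11

Base: id=4 (test) at lvl 0.
Iteration 1: rows with depends_on in {4} -> upload (id 5, lvl 1), notify (id 6, lvl 1).
Iteration 2: rows with depends_on in {5,6} -> merge (id 7, lvl 2), lint (id 8, lvl 2), compress (id 16, lvl 2).
Iteration 3: rows with depends_on in {7,8,16} -> sign (id 15, lvl 3).
Iteration 4: no rows with depends_on in {15}; recursion stops.
SUM(lvl) = 0 + 1 + 1 + 2 + 2 + 2 + 3 = 11.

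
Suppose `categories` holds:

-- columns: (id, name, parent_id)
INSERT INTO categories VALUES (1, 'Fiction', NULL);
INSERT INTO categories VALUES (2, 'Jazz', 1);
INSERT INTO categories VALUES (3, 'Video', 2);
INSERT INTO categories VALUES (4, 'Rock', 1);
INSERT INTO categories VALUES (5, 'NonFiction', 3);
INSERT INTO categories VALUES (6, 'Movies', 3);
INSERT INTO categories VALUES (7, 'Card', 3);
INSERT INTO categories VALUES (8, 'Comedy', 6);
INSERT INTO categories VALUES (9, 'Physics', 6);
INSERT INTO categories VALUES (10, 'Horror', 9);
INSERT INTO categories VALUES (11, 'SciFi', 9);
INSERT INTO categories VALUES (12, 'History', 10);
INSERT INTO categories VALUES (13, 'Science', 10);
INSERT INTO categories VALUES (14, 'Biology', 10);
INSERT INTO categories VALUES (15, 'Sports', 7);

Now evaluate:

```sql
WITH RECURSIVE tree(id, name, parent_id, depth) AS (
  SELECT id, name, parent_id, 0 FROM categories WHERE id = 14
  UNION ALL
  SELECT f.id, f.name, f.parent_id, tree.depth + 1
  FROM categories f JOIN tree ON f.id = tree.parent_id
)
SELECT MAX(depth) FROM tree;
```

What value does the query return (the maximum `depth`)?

Base: id=14 (Biology), parent_id=10, depth 0.
Iteration 1: join on id=10 -> Horror (id 10, parent_id=9, depth 1).
Iteration 2: join on id=9 -> Physics (id 9, parent_id=6, depth 2).
Iteration 3: join on id=6 -> Movies (id 6, parent_id=3, depth 3).
Iteration 4: join on id=3 -> Video (id 3, parent_id=2, depth 4).
Iteration 5: join on id=2 -> Jazz (id 2, parent_id=1, depth 5).
Iteration 6: join on id=1 -> Fiction (id 1, parent_id=NULL, depth 6).
Iteration 7: parent_id is NULL; no match; recursion stops.
depth values: 0, 1, 2, 3, 4, 5, 6; the maximum is 6.

6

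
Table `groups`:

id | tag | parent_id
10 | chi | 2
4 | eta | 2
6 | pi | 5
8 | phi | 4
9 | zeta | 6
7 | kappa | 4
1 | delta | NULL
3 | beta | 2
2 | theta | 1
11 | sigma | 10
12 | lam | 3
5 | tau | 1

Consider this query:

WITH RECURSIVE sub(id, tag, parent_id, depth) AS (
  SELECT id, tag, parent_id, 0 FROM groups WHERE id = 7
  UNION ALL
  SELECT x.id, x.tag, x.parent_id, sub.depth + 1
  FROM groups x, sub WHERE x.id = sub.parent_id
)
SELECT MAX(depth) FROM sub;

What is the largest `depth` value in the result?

Base: id=7 (kappa), parent_id=4, depth 0.
Iteration 1: join on id=4 -> eta (id 4, parent_id=2, depth 1).
Iteration 2: join on id=2 -> theta (id 2, parent_id=1, depth 2).
Iteration 3: join on id=1 -> delta (id 1, parent_id=NULL, depth 3).
Iteration 4: parent_id is NULL; no match; recursion stops.
depth values: 0, 1, 2, 3; the maximum is 3.

3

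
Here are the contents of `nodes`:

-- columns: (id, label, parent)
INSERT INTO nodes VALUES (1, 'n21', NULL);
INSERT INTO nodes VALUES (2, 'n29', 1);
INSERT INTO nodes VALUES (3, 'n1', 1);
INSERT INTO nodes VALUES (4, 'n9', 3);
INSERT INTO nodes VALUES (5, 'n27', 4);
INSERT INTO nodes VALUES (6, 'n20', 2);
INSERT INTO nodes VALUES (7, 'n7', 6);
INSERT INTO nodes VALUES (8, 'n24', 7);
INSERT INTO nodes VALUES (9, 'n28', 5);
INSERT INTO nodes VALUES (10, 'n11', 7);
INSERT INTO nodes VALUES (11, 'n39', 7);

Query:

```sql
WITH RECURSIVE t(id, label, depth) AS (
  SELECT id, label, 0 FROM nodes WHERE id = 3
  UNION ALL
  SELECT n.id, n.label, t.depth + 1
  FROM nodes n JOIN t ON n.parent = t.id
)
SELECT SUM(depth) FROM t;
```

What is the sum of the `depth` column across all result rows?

6

Base: id=3 (n1) at depth 0.
Iteration 1: rows with parent in {3} -> n9 (id 4, depth 1).
Iteration 2: rows with parent in {4} -> n27 (id 5, depth 2).
Iteration 3: rows with parent in {5} -> n28 (id 9, depth 3).
Iteration 4: no rows with parent in {9}; recursion stops.
SUM(depth) = 0 + 1 + 2 + 3 = 6.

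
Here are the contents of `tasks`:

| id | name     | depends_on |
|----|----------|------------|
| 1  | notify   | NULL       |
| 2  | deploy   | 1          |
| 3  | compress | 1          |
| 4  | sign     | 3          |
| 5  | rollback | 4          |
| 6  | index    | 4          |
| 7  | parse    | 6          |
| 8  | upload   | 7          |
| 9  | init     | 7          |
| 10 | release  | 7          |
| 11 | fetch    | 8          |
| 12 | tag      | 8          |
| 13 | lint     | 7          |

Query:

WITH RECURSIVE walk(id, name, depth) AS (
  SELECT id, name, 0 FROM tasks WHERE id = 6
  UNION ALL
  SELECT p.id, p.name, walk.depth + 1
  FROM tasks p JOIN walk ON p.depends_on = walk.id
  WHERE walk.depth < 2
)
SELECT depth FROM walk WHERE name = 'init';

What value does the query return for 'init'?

2

Base: id=6 (index) at depth 0.
Iteration 1: rows with depends_on in {6} -> parse (id 7, depth 1).
Iteration 2: rows with depends_on in {7} -> upload (id 8, depth 2), init (id 9, depth 2), release (id 10, depth 2), lint (id 13, depth 2).
Iteration 3: depth < 2 fails for all current rows; recursion stops.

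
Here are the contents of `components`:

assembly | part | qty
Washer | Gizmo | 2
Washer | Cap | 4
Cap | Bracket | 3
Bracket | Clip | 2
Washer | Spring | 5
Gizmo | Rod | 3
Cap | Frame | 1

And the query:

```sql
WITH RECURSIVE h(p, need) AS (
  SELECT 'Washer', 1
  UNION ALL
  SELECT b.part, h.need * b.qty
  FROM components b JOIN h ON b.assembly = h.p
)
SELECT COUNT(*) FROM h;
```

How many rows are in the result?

8

Base: (Washer, need=1).
Iteration 1: components of {Washer} -> Cap = 1*4 = 4, Gizmo = 1*2 = 2, Spring = 1*5 = 5.
Iteration 2: components of {Cap,Gizmo,Spring} -> Bracket = 4*3 = 12, Frame = 4*1 = 4, Rod = 2*3 = 6.
Iteration 3: components of {Bracket,Frame,Rod} -> Clip = 12*2 = 24.
Iteration 4: no further components; recursion stops.
Total rows emitted: 8.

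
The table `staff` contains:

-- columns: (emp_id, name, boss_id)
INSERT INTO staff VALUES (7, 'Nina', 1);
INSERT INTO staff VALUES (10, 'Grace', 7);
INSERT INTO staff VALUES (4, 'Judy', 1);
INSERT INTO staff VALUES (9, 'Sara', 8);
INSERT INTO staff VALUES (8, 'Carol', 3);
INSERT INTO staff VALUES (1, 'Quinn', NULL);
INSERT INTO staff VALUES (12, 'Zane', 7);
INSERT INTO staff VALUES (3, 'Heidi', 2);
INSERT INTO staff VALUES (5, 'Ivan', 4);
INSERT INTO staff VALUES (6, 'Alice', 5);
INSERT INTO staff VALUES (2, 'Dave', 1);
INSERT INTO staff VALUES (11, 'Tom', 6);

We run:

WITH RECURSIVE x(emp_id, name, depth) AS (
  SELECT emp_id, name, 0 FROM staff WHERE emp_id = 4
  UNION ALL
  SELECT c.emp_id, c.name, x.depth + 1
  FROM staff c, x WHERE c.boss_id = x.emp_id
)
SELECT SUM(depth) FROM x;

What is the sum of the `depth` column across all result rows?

6

Base: emp_id=4 (Judy) at depth 0.
Iteration 1: rows with boss_id in {4} -> Ivan (id 5, depth 1).
Iteration 2: rows with boss_id in {5} -> Alice (id 6, depth 2).
Iteration 3: rows with boss_id in {6} -> Tom (id 11, depth 3).
Iteration 4: no rows with boss_id in {11}; recursion stops.
SUM(depth) = 0 + 1 + 2 + 3 = 6.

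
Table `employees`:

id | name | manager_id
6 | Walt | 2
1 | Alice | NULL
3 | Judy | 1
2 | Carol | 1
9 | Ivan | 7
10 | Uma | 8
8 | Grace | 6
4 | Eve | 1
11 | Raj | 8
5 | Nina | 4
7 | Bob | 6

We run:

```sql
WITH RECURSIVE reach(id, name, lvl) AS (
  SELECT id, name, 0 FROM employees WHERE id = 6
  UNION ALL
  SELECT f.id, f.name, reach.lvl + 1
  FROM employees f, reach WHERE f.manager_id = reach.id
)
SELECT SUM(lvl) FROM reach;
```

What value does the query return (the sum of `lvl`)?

8

Base: id=6 (Walt) at lvl 0.
Iteration 1: rows with manager_id in {6} -> Bob (id 7, lvl 1), Grace (id 8, lvl 1).
Iteration 2: rows with manager_id in {7,8} -> Ivan (id 9, lvl 2), Uma (id 10, lvl 2), Raj (id 11, lvl 2).
Iteration 3: no rows with manager_id in {9,10,11}; recursion stops.
SUM(lvl) = 0 + 1 + 1 + 2 + 2 + 2 = 8.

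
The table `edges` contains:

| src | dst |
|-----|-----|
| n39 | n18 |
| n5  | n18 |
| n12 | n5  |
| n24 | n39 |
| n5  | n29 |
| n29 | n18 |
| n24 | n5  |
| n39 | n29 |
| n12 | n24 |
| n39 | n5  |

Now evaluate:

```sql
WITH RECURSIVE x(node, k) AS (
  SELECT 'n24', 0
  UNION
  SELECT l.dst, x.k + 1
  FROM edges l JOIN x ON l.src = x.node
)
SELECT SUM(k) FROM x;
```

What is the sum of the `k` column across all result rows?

Base: (n24, k=0).
Iteration 1: edges from {n24} -> (n39, k=1), (n5, k=1).
Iteration 2: edges from {n39,n5} -> (n18, k=2), (n29, k=2), (n5, k=2). [UNION drops 2 duplicate row(s)]
Iteration 3: edges from {n18,n29,n5} -> (n18, k=3), (n29, k=3). [UNION drops 1 duplicate row(s)]
Iteration 4: edges from {n18,n29} -> (n18, k=4).
Iteration 5: no outgoing edges from {n18}; recursion stops.
SUM(k) = 0 + 1 + 1 + 2 + 2 + 2 + 3 + 3 + 4 = 18.

18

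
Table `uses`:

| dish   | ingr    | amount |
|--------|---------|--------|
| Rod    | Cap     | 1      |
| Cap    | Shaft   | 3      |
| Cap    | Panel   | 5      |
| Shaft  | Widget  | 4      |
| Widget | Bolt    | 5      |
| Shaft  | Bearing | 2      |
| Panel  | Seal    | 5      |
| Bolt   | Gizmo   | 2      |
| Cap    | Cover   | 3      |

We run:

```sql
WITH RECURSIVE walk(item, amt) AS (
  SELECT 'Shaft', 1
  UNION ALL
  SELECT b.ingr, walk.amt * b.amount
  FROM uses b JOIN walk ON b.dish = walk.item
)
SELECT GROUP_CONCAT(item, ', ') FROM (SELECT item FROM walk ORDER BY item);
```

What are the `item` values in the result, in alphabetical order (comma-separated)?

Bearing, Bolt, Gizmo, Shaft, Widget

Base: (Shaft, amt=1).
Iteration 1: components of {Shaft} -> Bearing = 1*2 = 2, Widget = 1*4 = 4.
Iteration 2: components of {Bearing,Widget} -> Bolt = 4*5 = 20.
Iteration 3: components of {Bolt} -> Gizmo = 20*2 = 40.
Iteration 4: no further components; recursion stops.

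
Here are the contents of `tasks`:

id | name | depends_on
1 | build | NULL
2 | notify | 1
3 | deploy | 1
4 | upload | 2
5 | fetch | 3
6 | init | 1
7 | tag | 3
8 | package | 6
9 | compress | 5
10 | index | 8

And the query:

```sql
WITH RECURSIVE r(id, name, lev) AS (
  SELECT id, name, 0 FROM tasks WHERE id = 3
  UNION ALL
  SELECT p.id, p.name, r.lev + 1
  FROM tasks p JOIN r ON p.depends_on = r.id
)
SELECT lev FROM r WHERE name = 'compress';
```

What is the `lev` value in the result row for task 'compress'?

Base: id=3 (deploy) at lev 0.
Iteration 1: rows with depends_on in {3} -> fetch (id 5, lev 1), tag (id 7, lev 1).
Iteration 2: rows with depends_on in {5,7} -> compress (id 9, lev 2).
Iteration 3: no rows with depends_on in {9}; recursion stops.

2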